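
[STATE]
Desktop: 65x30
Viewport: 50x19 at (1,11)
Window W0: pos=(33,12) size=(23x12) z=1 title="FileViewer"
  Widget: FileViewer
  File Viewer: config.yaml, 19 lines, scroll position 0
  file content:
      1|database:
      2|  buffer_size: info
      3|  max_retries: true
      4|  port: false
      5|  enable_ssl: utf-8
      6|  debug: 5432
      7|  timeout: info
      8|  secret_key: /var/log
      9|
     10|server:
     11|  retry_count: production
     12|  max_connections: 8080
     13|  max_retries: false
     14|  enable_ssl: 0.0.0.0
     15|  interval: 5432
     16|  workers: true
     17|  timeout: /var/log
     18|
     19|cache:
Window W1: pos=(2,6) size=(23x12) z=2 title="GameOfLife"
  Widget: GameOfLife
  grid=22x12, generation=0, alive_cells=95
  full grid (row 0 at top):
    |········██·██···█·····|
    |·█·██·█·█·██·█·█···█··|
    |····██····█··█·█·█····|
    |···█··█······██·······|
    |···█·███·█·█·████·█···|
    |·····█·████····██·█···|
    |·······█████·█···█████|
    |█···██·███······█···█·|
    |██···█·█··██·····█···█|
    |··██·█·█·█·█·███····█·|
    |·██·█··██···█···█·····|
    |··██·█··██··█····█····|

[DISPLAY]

 ┃···█··█······██······┃                          
 ┃···█·███·█·█·████·█··┃        ┏━━━━━━━━━━━━━━━━━
 ┃·····█·████····██·█··┃        ┃ FileViewer      
 ┃·······█████·█···████┃        ┠─────────────────
 ┃█···██·███······█···█┃        ┃database:        
 ┃██···█·█··██·····█···┃        ┃  buffer_size: in
 ┗━━━━━━━━━━━━━━━━━━━━━┛        ┃  max_retries: tr
                                ┃  port: false    
                                ┃  enable_ssl: utf
                                ┃  debug: 5432    
                                ┃  timeout: info  
                                ┃  secret_key: /va
                                ┗━━━━━━━━━━━━━━━━━
                                                  
                                                  
                                                  
                                                  
                                                  
                                                  


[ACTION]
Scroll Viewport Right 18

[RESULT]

·██······┃                                        
·████·█··┃        ┏━━━━━━━━━━━━━━━━━━━━━┓         
···██·█··┃        ┃ FileViewer          ┃         
·█···████┃        ┠─────────────────────┨         
····█···█┃        ┃database:           ▲┃         
·····█···┃        ┃  buffer_size: info █┃         
━━━━━━━━━┛        ┃  max_retries: true ░┃         
                  ┃  port: false       ░┃         
                  ┃  enable_ssl: utf-8 ░┃         
                  ┃  debug: 5432       ░┃         
                  ┃  timeout: info     ░┃         
                  ┃  secret_key: /var/l▼┃         
                  ┗━━━━━━━━━━━━━━━━━━━━━┛         
                                                  
                                                  
                                                  
                                                  
                                                  
                                                  


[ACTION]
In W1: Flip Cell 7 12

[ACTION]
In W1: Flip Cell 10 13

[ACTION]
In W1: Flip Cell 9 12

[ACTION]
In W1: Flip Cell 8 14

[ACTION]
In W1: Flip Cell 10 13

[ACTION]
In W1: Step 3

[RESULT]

···█·····┃                                        
···█····█┃        ┏━━━━━━━━━━━━━━━━━━━━━┓         
··█····█·┃        ┃ FileViewer          ┃         
·········┃        ┠─────────────────────┨         
█·█·██·█·┃        ┃database:           ▲┃         
··█······┃        ┃  buffer_size: info █┃         
━━━━━━━━━┛        ┃  max_retries: true ░┃         
                  ┃  port: false       ░┃         
                  ┃  enable_ssl: utf-8 ░┃         
                  ┃  debug: 5432       ░┃         
                  ┃  timeout: info     ░┃         
                  ┃  secret_key: /var/l▼┃         
                  ┗━━━━━━━━━━━━━━━━━━━━━┛         
                                                  
                                                  
                                                  
                                                  
                                                  
                                                  


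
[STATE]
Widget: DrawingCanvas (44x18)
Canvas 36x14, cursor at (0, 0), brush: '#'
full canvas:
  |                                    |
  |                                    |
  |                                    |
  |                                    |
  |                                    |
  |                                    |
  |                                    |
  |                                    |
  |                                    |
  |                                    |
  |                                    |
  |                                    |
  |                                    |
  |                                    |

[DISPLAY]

+                                           
                                            
                                            
                                            
                                            
                                            
                                            
                                            
                                            
                                            
                                            
                                            
                                            
                                            
                                            
                                            
                                            
                                            


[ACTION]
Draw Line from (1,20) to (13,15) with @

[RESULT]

+                                           
                    @                       
                    @                       
                   @                        
                   @                        
                  @                         
                  @                         
                  @                         
                 @                          
                 @                          
                @                           
                @                           
               @                            
               @                            
                                            
                                            
                                            
                                            


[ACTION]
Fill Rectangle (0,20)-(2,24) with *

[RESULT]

+                   *****                   
                    *****                   
                    *****                   
                   @                        
                   @                        
                  @                         
                  @                         
                  @                         
                 @                          
                 @                          
                @                           
                @                           
               @                            
               @                            
                                            
                                            
                                            
                                            


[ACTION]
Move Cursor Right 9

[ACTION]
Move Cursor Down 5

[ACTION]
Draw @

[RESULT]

                    *****                   
                    *****                   
                    *****                   
                   @                        
                   @                        
         @        @                         
                  @                         
                  @                         
                 @                          
                 @                          
                @                           
                @                           
               @                            
               @                            
                                            
                                            
                                            
                                            


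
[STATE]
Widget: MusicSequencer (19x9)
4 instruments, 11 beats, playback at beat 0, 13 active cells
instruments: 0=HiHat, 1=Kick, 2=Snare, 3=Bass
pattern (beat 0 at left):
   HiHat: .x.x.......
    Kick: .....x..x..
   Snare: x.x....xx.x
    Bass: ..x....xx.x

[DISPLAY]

      ▼1234567890  
 HiHat·█·█·······  
  Kick·····█··█··  
 Snare█·█····██·█  
  Bass··█····██·█  
                   
                   
                   
                   


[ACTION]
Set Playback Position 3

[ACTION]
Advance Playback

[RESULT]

      0123▼567890  
 HiHat·█·█·······  
  Kick·····█··█··  
 Snare█·█····██·█  
  Bass··█····██·█  
                   
                   
                   
                   


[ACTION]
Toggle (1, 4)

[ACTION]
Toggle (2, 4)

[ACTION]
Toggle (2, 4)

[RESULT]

      0123▼567890  
 HiHat·█·█·······  
  Kick····██··█··  
 Snare█·█····██·█  
  Bass··█····██·█  
                   
                   
                   
                   


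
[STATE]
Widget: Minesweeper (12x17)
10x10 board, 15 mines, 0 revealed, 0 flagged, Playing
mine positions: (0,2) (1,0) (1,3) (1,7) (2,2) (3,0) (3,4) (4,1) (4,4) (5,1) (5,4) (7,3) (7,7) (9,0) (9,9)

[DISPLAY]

■■■■■■■■■■  
■■■■■■■■■■  
■■■■■■■■■■  
■■■■■■■■■■  
■■■■■■■■■■  
■■■■■■■■■■  
■■■■■■■■■■  
■■■■■■■■■■  
■■■■■■■■■■  
■■■■■■■■■■  
            
            
            
            
            
            
            


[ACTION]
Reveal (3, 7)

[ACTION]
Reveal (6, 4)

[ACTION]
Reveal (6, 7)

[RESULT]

■■■■■■■■1   
■■■■■■■■1   
■■■■■1111   
■■■■■2      
■■■■■3      
■■■■■2      
■■■■21111   
■■■■■■■■1   
■■■■■■■■21  
■■■■■■■■■■  
            
            
            
            
            
            
            


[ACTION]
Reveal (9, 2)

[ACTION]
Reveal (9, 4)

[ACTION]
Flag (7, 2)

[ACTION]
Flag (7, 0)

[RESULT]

■■■■■■■■1   
■■■■■■■■1   
■■■■■1111   
■■■■■2      
■■■■■3      
■■■■■2      
■■■■21111   
⚑■⚑■1 1■1   
■1111 1121  
■1      1■  
            
            
            
            
            
            
            


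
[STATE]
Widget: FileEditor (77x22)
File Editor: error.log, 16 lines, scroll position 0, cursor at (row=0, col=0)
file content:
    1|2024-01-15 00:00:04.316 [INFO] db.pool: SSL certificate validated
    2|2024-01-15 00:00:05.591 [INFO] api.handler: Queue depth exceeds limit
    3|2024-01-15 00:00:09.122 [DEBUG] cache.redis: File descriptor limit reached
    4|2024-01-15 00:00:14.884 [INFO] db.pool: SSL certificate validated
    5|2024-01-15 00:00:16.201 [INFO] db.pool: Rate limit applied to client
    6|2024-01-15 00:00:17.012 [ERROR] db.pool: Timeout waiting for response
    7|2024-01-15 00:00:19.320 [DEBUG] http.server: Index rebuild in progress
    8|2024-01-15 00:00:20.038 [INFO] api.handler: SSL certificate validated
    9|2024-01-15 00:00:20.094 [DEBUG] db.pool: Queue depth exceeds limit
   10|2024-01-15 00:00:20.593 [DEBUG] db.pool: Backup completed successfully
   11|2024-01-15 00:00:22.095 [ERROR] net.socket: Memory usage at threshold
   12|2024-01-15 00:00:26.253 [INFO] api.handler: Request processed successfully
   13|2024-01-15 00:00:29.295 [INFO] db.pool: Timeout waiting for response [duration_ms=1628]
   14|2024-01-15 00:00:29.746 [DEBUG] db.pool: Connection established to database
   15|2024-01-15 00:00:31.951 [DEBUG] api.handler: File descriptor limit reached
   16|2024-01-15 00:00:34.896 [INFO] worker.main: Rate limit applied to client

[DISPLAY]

█024-01-15 00:00:04.316 [INFO] db.pool: SSL certificate validated           ▲
2024-01-15 00:00:05.591 [INFO] api.handler: Queue depth exceeds limit       █
2024-01-15 00:00:09.122 [DEBUG] cache.redis: File descriptor limit reached  ░
2024-01-15 00:00:14.884 [INFO] db.pool: SSL certificate validated           ░
2024-01-15 00:00:16.201 [INFO] db.pool: Rate limit applied to client        ░
2024-01-15 00:00:17.012 [ERROR] db.pool: Timeout waiting for response       ░
2024-01-15 00:00:19.320 [DEBUG] http.server: Index rebuild in progress      ░
2024-01-15 00:00:20.038 [INFO] api.handler: SSL certificate validated       ░
2024-01-15 00:00:20.094 [DEBUG] db.pool: Queue depth exceeds limit          ░
2024-01-15 00:00:20.593 [DEBUG] db.pool: Backup completed successfully      ░
2024-01-15 00:00:22.095 [ERROR] net.socket: Memory usage at threshold       ░
2024-01-15 00:00:26.253 [INFO] api.handler: Request processed successfully  ░
2024-01-15 00:00:29.295 [INFO] db.pool: Timeout waiting for response [durati░
2024-01-15 00:00:29.746 [DEBUG] db.pool: Connection established to database ░
2024-01-15 00:00:31.951 [DEBUG] api.handler: File descriptor limit reached  ░
2024-01-15 00:00:34.896 [INFO] worker.main: Rate limit applied to client    ░
                                                                            ░
                                                                            ░
                                                                            ░
                                                                            ░
                                                                            ░
                                                                            ▼


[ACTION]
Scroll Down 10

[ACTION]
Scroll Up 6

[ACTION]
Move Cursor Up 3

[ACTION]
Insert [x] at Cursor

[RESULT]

x█024-01-15 00:00:04.316 [INFO] db.pool: SSL certificate validated          ▲
2024-01-15 00:00:05.591 [INFO] api.handler: Queue depth exceeds limit       █
2024-01-15 00:00:09.122 [DEBUG] cache.redis: File descriptor limit reached  ░
2024-01-15 00:00:14.884 [INFO] db.pool: SSL certificate validated           ░
2024-01-15 00:00:16.201 [INFO] db.pool: Rate limit applied to client        ░
2024-01-15 00:00:17.012 [ERROR] db.pool: Timeout waiting for response       ░
2024-01-15 00:00:19.320 [DEBUG] http.server: Index rebuild in progress      ░
2024-01-15 00:00:20.038 [INFO] api.handler: SSL certificate validated       ░
2024-01-15 00:00:20.094 [DEBUG] db.pool: Queue depth exceeds limit          ░
2024-01-15 00:00:20.593 [DEBUG] db.pool: Backup completed successfully      ░
2024-01-15 00:00:22.095 [ERROR] net.socket: Memory usage at threshold       ░
2024-01-15 00:00:26.253 [INFO] api.handler: Request processed successfully  ░
2024-01-15 00:00:29.295 [INFO] db.pool: Timeout waiting for response [durati░
2024-01-15 00:00:29.746 [DEBUG] db.pool: Connection established to database ░
2024-01-15 00:00:31.951 [DEBUG] api.handler: File descriptor limit reached  ░
2024-01-15 00:00:34.896 [INFO] worker.main: Rate limit applied to client    ░
                                                                            ░
                                                                            ░
                                                                            ░
                                                                            ░
                                                                            ░
                                                                            ▼


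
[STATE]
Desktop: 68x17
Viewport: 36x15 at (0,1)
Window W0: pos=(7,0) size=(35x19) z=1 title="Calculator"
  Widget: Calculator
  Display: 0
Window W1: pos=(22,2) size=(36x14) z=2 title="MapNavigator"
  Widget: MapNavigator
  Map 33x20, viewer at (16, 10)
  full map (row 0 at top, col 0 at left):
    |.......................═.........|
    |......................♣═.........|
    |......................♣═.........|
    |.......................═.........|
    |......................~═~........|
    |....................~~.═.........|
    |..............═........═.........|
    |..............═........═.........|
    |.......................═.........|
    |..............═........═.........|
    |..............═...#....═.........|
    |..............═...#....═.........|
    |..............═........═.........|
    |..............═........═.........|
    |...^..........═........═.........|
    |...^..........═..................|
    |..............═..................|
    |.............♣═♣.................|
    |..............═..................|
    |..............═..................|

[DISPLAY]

       ┃ Calculator                 
       ┠──────────────┏━━━━━━━━━━━━━
       ┃              ┃ MapNavigator
       ┃┌───┬───┬───┬─┠─────────────
       ┃│ 7 │ 8 │ 9 │ ┃ ............
       ┃├───┼───┼───┼─┃ ............
       ┃│ 4 │ 5 │ 6 │ ┃ ............
       ┃├───┼───┼───┼─┃ ............
       ┃│ 1 │ 2 │ 3 │ ┃ ............
       ┃├───┼───┼───┼─┃ ............
       ┃│ 0 │ . │ = │ ┃ ............
       ┃├───┼───┼───┼─┃ ............
       ┃│ C │ MC│ MR│ ┃ ............
       ┃└───┴───┴───┴─┃ ...^........
       ┃              ┗━━━━━━━━━━━━━


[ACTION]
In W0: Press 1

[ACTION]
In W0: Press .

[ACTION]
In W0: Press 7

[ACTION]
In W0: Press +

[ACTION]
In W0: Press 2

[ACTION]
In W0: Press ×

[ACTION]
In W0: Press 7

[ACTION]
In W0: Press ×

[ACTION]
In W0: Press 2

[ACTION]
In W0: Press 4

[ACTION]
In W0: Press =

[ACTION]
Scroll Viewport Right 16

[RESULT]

tor                      ┃          
──────┏━━━━━━━━━━━━━━━━━━━━━━━━━━━━━
      ┃ MapNavigator                
┬───┬─┠─────────────────────────────
│ 9 │ ┃ ....................~~.═....
┼───┼─┃ ..............═........═....
│ 6 │ ┃ ..............═........═....
┼───┼─┃ .......................═....
│ 3 │ ┃ ..............═........═....
┼───┼─┃ ..............═.@.#....═....
│ = │ ┃ ..............═...#....═....
┼───┼─┃ ..............═........═....
│ MR│ ┃ ..............═........═....
┴───┴─┃ ...^..........═........═....
      ┗━━━━━━━━━━━━━━━━━━━━━━━━━━━━━


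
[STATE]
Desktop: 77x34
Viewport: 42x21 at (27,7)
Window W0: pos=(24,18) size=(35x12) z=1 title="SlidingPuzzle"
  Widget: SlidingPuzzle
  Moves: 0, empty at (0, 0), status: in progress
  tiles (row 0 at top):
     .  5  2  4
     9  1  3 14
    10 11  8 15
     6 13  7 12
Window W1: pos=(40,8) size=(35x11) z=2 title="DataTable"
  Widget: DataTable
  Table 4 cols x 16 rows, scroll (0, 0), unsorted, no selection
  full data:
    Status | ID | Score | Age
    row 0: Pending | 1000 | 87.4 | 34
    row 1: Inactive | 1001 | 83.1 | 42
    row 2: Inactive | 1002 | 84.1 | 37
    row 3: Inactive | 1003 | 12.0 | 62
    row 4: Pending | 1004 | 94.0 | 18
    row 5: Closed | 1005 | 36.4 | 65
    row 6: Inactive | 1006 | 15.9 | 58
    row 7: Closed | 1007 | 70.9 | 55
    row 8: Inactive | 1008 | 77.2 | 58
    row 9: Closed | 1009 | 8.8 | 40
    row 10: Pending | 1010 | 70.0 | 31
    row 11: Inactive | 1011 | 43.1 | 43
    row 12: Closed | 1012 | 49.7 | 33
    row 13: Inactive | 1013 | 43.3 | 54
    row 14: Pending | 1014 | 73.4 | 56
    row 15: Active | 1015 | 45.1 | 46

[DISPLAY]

                                          
             ┏━━━━━━━━━━━━━━━━━━━━━━━━━━━━
             ┃ DataTable                  
             ┠────────────────────────────
             ┃Status  │ID  │Score│Age     
             ┃────────┼────┼─────┼───     
             ┃Pending │1000│87.4 │34      
             ┃Inactive│1001│83.1 │42      
             ┃Inactive│1002│84.1 │37      
             ┃Inactive│1003│12.0 │62      
             ┃Pending │1004│94.0 │18      
━━━━━━━━━━━━━┗━━━━━━━━━━━━━━━━━━━━━━━━━━━━
lidingPuzzle                   ┃          
───────────────────────────────┨          
───┬────┬────┬────┐            ┃          
   │  5 │  2 │  4 │            ┃          
───┼────┼────┼────┤            ┃          
 9 │  1 │  3 │ 14 │            ┃          
───┼────┼────┼────┤            ┃          
10 │ 11 │  8 │ 15 │            ┃          
───┼────┼────┼────┤            ┃          


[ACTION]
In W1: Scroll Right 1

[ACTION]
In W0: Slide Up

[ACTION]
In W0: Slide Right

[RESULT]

                                          
             ┏━━━━━━━━━━━━━━━━━━━━━━━━━━━━
             ┃ DataTable                  
             ┠────────────────────────────
             ┃Status  │ID  │Score│Age     
             ┃────────┼────┼─────┼───     
             ┃Pending │1000│87.4 │34      
             ┃Inactive│1001│83.1 │42      
             ┃Inactive│1002│84.1 │37      
             ┃Inactive│1003│12.0 │62      
             ┃Pending │1004│94.0 │18      
━━━━━━━━━━━━━┗━━━━━━━━━━━━━━━━━━━━━━━━━━━━
lidingPuzzle                   ┃          
───────────────────────────────┨          
───┬────┬────┬────┐            ┃          
 9 │  5 │  2 │  4 │            ┃          
───┼────┼────┼────┤            ┃          
   │  1 │  3 │ 14 │            ┃          
───┼────┼────┼────┤            ┃          
10 │ 11 │  8 │ 15 │            ┃          
───┼────┼────┼────┤            ┃          


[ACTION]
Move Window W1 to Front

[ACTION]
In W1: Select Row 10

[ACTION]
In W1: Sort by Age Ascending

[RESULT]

                                          
             ┏━━━━━━━━━━━━━━━━━━━━━━━━━━━━
             ┃ DataTable                  
             ┠────────────────────────────
             ┃Status  │ID  │Score│Ag▲     
             ┃────────┼────┼─────┼───     
             ┃Pending │1004│94.0 │18      
             ┃Pending │1010│70.0 │31      
             ┃Closed  │1012│49.7 │33      
             ┃Pending │1000│87.4 │34      
             ┃Inactive│1002│84.1 │37      
━━━━━━━━━━━━━┗━━━━━━━━━━━━━━━━━━━━━━━━━━━━
lidingPuzzle                   ┃          
───────────────────────────────┨          
───┬────┬────┬────┐            ┃          
 9 │  5 │  2 │  4 │            ┃          
───┼────┼────┼────┤            ┃          
   │  1 │  3 │ 14 │            ┃          
───┼────┼────┼────┤            ┃          
10 │ 11 │  8 │ 15 │            ┃          
───┼────┼────┼────┤            ┃          


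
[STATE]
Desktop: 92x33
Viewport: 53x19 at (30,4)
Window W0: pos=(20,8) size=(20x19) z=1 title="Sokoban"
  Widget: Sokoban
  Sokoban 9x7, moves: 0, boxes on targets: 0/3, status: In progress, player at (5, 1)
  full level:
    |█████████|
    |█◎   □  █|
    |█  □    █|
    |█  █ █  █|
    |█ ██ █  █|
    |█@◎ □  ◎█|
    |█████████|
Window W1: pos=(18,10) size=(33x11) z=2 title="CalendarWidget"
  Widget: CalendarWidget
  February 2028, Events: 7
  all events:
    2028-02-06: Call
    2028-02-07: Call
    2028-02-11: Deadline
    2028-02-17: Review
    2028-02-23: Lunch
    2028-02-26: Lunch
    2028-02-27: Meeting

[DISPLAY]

                                                     
                                                     
                                                     
                                                     
━━━━━━━━━┓                                           
         ┃                                           
━━━━━━━━━━━━━━━━━━━━┓                                
dget                ┃                                
────────────────────┨                                
bruary 2028         ┃                                
 Fr Sa Su           ┃                                
  4  5  6*          ┃                                
0 11* 12 13         ┃                                
* 18 19 20          ┃                                
4 25 26* 27*        ┃                                
                    ┃                                
━━━━━━━━━━━━━━━━━━━━┛                                
         ┃                                           
         ┃                                           


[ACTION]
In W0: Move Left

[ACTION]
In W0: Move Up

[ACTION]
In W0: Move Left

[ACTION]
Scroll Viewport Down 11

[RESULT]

 Fr Sa Su           ┃                                
  4  5  6*          ┃                                
0 11* 12 13         ┃                                
* 18 19 20          ┃                                
4 25 26* 27*        ┃                                
                    ┃                                
━━━━━━━━━━━━━━━━━━━━┛                                
         ┃                                           
         ┃                                           
         ┃                                           
         ┃                                           
         ┃                                           
━━━━━━━━━┛                                           
                                                     
                                                     
                                                     
                                                     
                                                     
                                                     


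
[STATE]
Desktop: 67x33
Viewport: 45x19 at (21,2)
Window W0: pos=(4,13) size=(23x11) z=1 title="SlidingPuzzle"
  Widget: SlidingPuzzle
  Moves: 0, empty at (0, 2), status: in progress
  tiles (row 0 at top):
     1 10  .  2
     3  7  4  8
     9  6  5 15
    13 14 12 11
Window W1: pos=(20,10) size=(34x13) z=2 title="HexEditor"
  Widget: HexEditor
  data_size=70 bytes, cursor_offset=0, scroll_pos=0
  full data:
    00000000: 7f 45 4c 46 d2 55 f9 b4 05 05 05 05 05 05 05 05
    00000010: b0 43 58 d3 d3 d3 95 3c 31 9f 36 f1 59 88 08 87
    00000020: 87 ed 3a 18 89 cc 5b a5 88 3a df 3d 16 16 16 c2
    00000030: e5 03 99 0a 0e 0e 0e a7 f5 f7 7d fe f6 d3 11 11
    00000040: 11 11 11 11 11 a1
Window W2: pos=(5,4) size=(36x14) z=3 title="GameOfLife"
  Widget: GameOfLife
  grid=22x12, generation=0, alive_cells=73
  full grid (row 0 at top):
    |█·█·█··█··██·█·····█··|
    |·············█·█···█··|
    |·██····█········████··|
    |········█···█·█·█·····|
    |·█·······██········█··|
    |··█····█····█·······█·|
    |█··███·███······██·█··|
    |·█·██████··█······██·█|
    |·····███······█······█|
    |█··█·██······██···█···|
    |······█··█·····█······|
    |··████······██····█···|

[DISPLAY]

                                             
                                             
━━━━━━━━━━━━━━━━━━━┓                         
                   ┃                         
───────────────────┨                         
                   ┃                         
█···█··            ┃                         
·████··            ┃                         
·█·····            ┃━━━━━━━━━━━━┓            
····█··            ┃            ┃            
·····█·            ┃────────────┨            
·██·█··            ┃6 d2 55 f9 b┃            
···██·█            ┃3 d3 d3 95 3┃            
······█            ┃8 89 cc 5b a┃            
···█···            ┃a 0e 0e 0e a┃            
━━━━━━━━━━━━━━━━━━━┛1 11 a1     ┃            
                                ┃            
                                ┃            
                                ┃            


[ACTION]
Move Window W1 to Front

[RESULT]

                                             
                                             
━━━━━━━━━━━━━━━━━━━┓                         
                   ┃                         
───────────────────┨                         
                   ┃                         
█···█··            ┃                         
·████··            ┃                         
━━━━━━━━━━━━━━━━━━━━━━━━━━━━━━━━┓            
 HexEditor                      ┃            
────────────────────────────────┨            
00000000  7F 45 4c 46 d2 55 f9 b┃            
00000010  b0 43 58 d3 d3 d3 95 3┃            
00000020  87 ed 3a 18 89 cc 5b a┃            
00000030  e5 03 99 0a 0e 0e 0e a┃            
00000040  11 11 11 11 11 a1     ┃            
                                ┃            
                                ┃            
                                ┃            


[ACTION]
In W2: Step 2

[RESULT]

                                             
                                             
━━━━━━━━━━━━━━━━━━━┓                         
                   ┃                         
───────────────────┨                         
                   ┃                         
·█··██·            ┃                         
·······            ┃                         
━━━━━━━━━━━━━━━━━━━━━━━━━━━━━━━━┓            
 HexEditor                      ┃            
────────────────────────────────┨            
00000000  7F 45 4c 46 d2 55 f9 b┃            
00000010  b0 43 58 d3 d3 d3 95 3┃            
00000020  87 ed 3a 18 89 cc 5b a┃            
00000030  e5 03 99 0a 0e 0e 0e a┃            
00000040  11 11 11 11 11 a1     ┃            
                                ┃            
                                ┃            
                                ┃            


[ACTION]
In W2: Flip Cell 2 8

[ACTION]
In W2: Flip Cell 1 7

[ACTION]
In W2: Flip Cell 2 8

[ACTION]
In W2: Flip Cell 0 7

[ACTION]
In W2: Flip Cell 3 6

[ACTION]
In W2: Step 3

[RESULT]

                                             
                                             
━━━━━━━━━━━━━━━━━━━┓                         
                   ┃                         
───────────────────┨                         
                   ┃                         
█······            ┃                         
█······            ┃                         
━━━━━━━━━━━━━━━━━━━━━━━━━━━━━━━━┓            
 HexEditor                      ┃            
────────────────────────────────┨            
00000000  7F 45 4c 46 d2 55 f9 b┃            
00000010  b0 43 58 d3 d3 d3 95 3┃            
00000020  87 ed 3a 18 89 cc 5b a┃            
00000030  e5 03 99 0a 0e 0e 0e a┃            
00000040  11 11 11 11 11 a1     ┃            
                                ┃            
                                ┃            
                                ┃            


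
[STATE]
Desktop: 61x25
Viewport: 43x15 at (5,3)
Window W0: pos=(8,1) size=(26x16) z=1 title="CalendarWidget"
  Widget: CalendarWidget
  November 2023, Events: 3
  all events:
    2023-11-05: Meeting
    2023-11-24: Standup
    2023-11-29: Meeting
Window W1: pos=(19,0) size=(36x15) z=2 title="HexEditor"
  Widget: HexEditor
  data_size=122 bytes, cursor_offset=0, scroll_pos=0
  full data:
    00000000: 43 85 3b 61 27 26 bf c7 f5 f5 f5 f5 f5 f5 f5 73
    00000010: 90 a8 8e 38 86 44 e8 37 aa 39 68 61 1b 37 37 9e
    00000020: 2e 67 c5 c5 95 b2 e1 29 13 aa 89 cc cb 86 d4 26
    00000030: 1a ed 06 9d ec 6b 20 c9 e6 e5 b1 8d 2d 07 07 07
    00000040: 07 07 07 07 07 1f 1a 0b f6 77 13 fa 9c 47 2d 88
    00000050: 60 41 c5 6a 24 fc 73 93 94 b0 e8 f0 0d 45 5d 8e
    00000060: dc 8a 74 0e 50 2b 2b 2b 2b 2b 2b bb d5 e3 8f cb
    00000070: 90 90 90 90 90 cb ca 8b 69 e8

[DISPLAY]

   ┠──────────┃00000000  43 85 3b 61 27 26 
   ┃     Novem┃00000010  90 a8 8e 38 86 44 
   ┃Mo Tu We T┃00000020  2e 67 c5 c5 95 b2 
   ┃       1  ┃00000030  1a ed 06 9d ec 6b 
   ┃ 6  7  8  ┃00000040  07 07 07 07 07 1f 
   ┃13 14 15 1┃00000050  60 41 c5 6a 24 fc 
   ┃20 21 22 2┃00000060  dc 8a 74 0e 50 2b 
   ┃27 28 29* ┃00000070  90 90 90 90 90 cb 
   ┃          ┃                            
   ┃          ┃                            
   ┃          ┃                            
   ┃          ┗━━━━━━━━━━━━━━━━━━━━━━━━━━━━
   ┃                        ┃              
   ┗━━━━━━━━━━━━━━━━━━━━━━━━┛              
                                           


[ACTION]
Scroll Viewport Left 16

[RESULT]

        ┠──────────┃00000000  43 85 3b 61 2
        ┃     Novem┃00000010  90 a8 8e 38 8
        ┃Mo Tu We T┃00000020  2e 67 c5 c5 9
        ┃       1  ┃00000030  1a ed 06 9d e
        ┃ 6  7  8  ┃00000040  07 07 07 07 0
        ┃13 14 15 1┃00000050  60 41 c5 6a 2
        ┃20 21 22 2┃00000060  dc 8a 74 0e 5
        ┃27 28 29* ┃00000070  90 90 90 90 9
        ┃          ┃                       
        ┃          ┃                       
        ┃          ┃                       
        ┃          ┗━━━━━━━━━━━━━━━━━━━━━━━
        ┃                        ┃         
        ┗━━━━━━━━━━━━━━━━━━━━━━━━┛         
                                           


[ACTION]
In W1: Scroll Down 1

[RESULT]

        ┠──────────┃00000010  90 a8 8e 38 8
        ┃     Novem┃00000020  2e 67 c5 c5 9
        ┃Mo Tu We T┃00000030  1a ed 06 9d e
        ┃       1  ┃00000040  07 07 07 07 0
        ┃ 6  7  8  ┃00000050  60 41 c5 6a 2
        ┃13 14 15 1┃00000060  dc 8a 74 0e 5
        ┃20 21 22 2┃00000070  90 90 90 90 9
        ┃27 28 29* ┃                       
        ┃          ┃                       
        ┃          ┃                       
        ┃          ┃                       
        ┃          ┗━━━━━━━━━━━━━━━━━━━━━━━
        ┃                        ┃         
        ┗━━━━━━━━━━━━━━━━━━━━━━━━┛         
                                           


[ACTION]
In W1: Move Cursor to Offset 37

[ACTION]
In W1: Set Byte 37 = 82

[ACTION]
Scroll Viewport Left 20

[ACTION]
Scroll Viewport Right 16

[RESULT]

───┃00000010  90 a8 8e 38 86 44 e8 37 ┃    
vem┃00000020  2e 67 c5 c5 95 82 e1 29 ┃    
e T┃00000030  1a ed 06 9d ec 6b 20 c9 ┃    
1  ┃00000040  07 07 07 07 07 1f 1a 0b ┃    
8  ┃00000050  60 41 c5 6a 24 fc 73 93 ┃    
5 1┃00000060  dc 8a 74 0e 50 2b 2b 2b ┃    
2 2┃00000070  90 90 90 90 90 cb ca 8b ┃    
9* ┃                                  ┃    
   ┃                                  ┃    
   ┃                                  ┃    
   ┃                                  ┃    
   ┗━━━━━━━━━━━━━━━━━━━━━━━━━━━━━━━━━━┛    
                 ┃                         
━━━━━━━━━━━━━━━━━┛                         
                                           


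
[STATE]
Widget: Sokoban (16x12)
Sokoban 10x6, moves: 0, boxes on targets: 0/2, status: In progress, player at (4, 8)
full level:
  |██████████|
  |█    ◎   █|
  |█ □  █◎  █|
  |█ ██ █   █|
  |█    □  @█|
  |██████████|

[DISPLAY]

██████████      
█    ◎   █      
█ □  █◎  █      
█ ██ █   █      
█    □  @█      
██████████      
Moves: 0  0/2   
                
                
                
                
                


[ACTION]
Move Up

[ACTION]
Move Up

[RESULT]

██████████      
█    ◎   █      
█ □  █◎ @█      
█ ██ █   █      
█    □   █      
██████████      
Moves: 2  0/2   
                
                
                
                
                
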